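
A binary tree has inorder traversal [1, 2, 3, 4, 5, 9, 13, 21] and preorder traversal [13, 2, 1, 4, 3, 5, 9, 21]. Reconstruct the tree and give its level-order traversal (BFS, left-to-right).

Inorder:  [1, 2, 3, 4, 5, 9, 13, 21]
Preorder: [13, 2, 1, 4, 3, 5, 9, 21]
Algorithm: preorder visits root first, so consume preorder in order;
for each root, split the current inorder slice at that value into
left-subtree inorder and right-subtree inorder, then recurse.
Recursive splits:
  root=13; inorder splits into left=[1, 2, 3, 4, 5, 9], right=[21]
  root=2; inorder splits into left=[1], right=[3, 4, 5, 9]
  root=1; inorder splits into left=[], right=[]
  root=4; inorder splits into left=[3], right=[5, 9]
  root=3; inorder splits into left=[], right=[]
  root=5; inorder splits into left=[], right=[9]
  root=9; inorder splits into left=[], right=[]
  root=21; inorder splits into left=[], right=[]
Reconstructed level-order: [13, 2, 21, 1, 4, 3, 5, 9]


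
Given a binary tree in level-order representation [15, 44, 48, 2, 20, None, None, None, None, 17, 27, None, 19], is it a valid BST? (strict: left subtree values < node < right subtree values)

Level-order array: [15, 44, 48, 2, 20, None, None, None, None, 17, 27, None, 19]
Validate using subtree bounds (lo, hi): at each node, require lo < value < hi,
then recurse left with hi=value and right with lo=value.
Preorder trace (stopping at first violation):
  at node 15 with bounds (-inf, +inf): OK
  at node 44 with bounds (-inf, 15): VIOLATION
Node 44 violates its bound: not (-inf < 44 < 15).
Result: Not a valid BST


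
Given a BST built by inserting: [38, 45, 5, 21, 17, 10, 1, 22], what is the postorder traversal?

Tree insertion order: [38, 45, 5, 21, 17, 10, 1, 22]
Tree (level-order array): [38, 5, 45, 1, 21, None, None, None, None, 17, 22, 10]
Postorder traversal: [1, 10, 17, 22, 21, 5, 45, 38]


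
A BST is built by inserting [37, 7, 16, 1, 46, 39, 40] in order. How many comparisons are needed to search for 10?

Search path for 10: 37 -> 7 -> 16
Found: False
Comparisons: 3


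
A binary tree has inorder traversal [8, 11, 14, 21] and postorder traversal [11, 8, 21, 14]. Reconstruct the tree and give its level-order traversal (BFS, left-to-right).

Inorder:   [8, 11, 14, 21]
Postorder: [11, 8, 21, 14]
Algorithm: postorder visits root last, so walk postorder right-to-left;
each value is the root of the current inorder slice — split it at that
value, recurse on the right subtree first, then the left.
Recursive splits:
  root=14; inorder splits into left=[8, 11], right=[21]
  root=21; inorder splits into left=[], right=[]
  root=8; inorder splits into left=[], right=[11]
  root=11; inorder splits into left=[], right=[]
Reconstructed level-order: [14, 8, 21, 11]


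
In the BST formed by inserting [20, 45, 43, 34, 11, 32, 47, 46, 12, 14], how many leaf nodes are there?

Tree built from: [20, 45, 43, 34, 11, 32, 47, 46, 12, 14]
Tree (level-order array): [20, 11, 45, None, 12, 43, 47, None, 14, 34, None, 46, None, None, None, 32]
Rule: A leaf has 0 children.
Per-node child counts:
  node 20: 2 child(ren)
  node 11: 1 child(ren)
  node 12: 1 child(ren)
  node 14: 0 child(ren)
  node 45: 2 child(ren)
  node 43: 1 child(ren)
  node 34: 1 child(ren)
  node 32: 0 child(ren)
  node 47: 1 child(ren)
  node 46: 0 child(ren)
Matching nodes: [14, 32, 46]
Count of leaf nodes: 3


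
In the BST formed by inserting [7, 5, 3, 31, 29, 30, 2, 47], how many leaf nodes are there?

Tree built from: [7, 5, 3, 31, 29, 30, 2, 47]
Tree (level-order array): [7, 5, 31, 3, None, 29, 47, 2, None, None, 30]
Rule: A leaf has 0 children.
Per-node child counts:
  node 7: 2 child(ren)
  node 5: 1 child(ren)
  node 3: 1 child(ren)
  node 2: 0 child(ren)
  node 31: 2 child(ren)
  node 29: 1 child(ren)
  node 30: 0 child(ren)
  node 47: 0 child(ren)
Matching nodes: [2, 30, 47]
Count of leaf nodes: 3


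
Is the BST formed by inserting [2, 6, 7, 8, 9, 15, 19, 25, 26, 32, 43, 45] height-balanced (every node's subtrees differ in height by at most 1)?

Tree (level-order array): [2, None, 6, None, 7, None, 8, None, 9, None, 15, None, 19, None, 25, None, 26, None, 32, None, 43, None, 45]
Definition: a tree is height-balanced if, at every node, |h(left) - h(right)| <= 1 (empty subtree has height -1).
Bottom-up per-node check:
  node 45: h_left=-1, h_right=-1, diff=0 [OK], height=0
  node 43: h_left=-1, h_right=0, diff=1 [OK], height=1
  node 32: h_left=-1, h_right=1, diff=2 [FAIL (|-1-1|=2 > 1)], height=2
  node 26: h_left=-1, h_right=2, diff=3 [FAIL (|-1-2|=3 > 1)], height=3
  node 25: h_left=-1, h_right=3, diff=4 [FAIL (|-1-3|=4 > 1)], height=4
  node 19: h_left=-1, h_right=4, diff=5 [FAIL (|-1-4|=5 > 1)], height=5
  node 15: h_left=-1, h_right=5, diff=6 [FAIL (|-1-5|=6 > 1)], height=6
  node 9: h_left=-1, h_right=6, diff=7 [FAIL (|-1-6|=7 > 1)], height=7
  node 8: h_left=-1, h_right=7, diff=8 [FAIL (|-1-7|=8 > 1)], height=8
  node 7: h_left=-1, h_right=8, diff=9 [FAIL (|-1-8|=9 > 1)], height=9
  node 6: h_left=-1, h_right=9, diff=10 [FAIL (|-1-9|=10 > 1)], height=10
  node 2: h_left=-1, h_right=10, diff=11 [FAIL (|-1-10|=11 > 1)], height=11
Node 32 violates the condition: |-1 - 1| = 2 > 1.
Result: Not balanced


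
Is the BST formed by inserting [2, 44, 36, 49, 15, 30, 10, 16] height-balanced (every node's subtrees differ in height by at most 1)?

Tree (level-order array): [2, None, 44, 36, 49, 15, None, None, None, 10, 30, None, None, 16]
Definition: a tree is height-balanced if, at every node, |h(left) - h(right)| <= 1 (empty subtree has height -1).
Bottom-up per-node check:
  node 10: h_left=-1, h_right=-1, diff=0 [OK], height=0
  node 16: h_left=-1, h_right=-1, diff=0 [OK], height=0
  node 30: h_left=0, h_right=-1, diff=1 [OK], height=1
  node 15: h_left=0, h_right=1, diff=1 [OK], height=2
  node 36: h_left=2, h_right=-1, diff=3 [FAIL (|2--1|=3 > 1)], height=3
  node 49: h_left=-1, h_right=-1, diff=0 [OK], height=0
  node 44: h_left=3, h_right=0, diff=3 [FAIL (|3-0|=3 > 1)], height=4
  node 2: h_left=-1, h_right=4, diff=5 [FAIL (|-1-4|=5 > 1)], height=5
Node 36 violates the condition: |2 - -1| = 3 > 1.
Result: Not balanced


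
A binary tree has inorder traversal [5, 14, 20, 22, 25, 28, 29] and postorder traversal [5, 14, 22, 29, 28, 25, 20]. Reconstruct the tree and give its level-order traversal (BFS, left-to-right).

Inorder:   [5, 14, 20, 22, 25, 28, 29]
Postorder: [5, 14, 22, 29, 28, 25, 20]
Algorithm: postorder visits root last, so walk postorder right-to-left;
each value is the root of the current inorder slice — split it at that
value, recurse on the right subtree first, then the left.
Recursive splits:
  root=20; inorder splits into left=[5, 14], right=[22, 25, 28, 29]
  root=25; inorder splits into left=[22], right=[28, 29]
  root=28; inorder splits into left=[], right=[29]
  root=29; inorder splits into left=[], right=[]
  root=22; inorder splits into left=[], right=[]
  root=14; inorder splits into left=[5], right=[]
  root=5; inorder splits into left=[], right=[]
Reconstructed level-order: [20, 14, 25, 5, 22, 28, 29]


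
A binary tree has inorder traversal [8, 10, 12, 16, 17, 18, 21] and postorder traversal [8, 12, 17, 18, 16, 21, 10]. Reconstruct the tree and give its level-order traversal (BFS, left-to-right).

Inorder:   [8, 10, 12, 16, 17, 18, 21]
Postorder: [8, 12, 17, 18, 16, 21, 10]
Algorithm: postorder visits root last, so walk postorder right-to-left;
each value is the root of the current inorder slice — split it at that
value, recurse on the right subtree first, then the left.
Recursive splits:
  root=10; inorder splits into left=[8], right=[12, 16, 17, 18, 21]
  root=21; inorder splits into left=[12, 16, 17, 18], right=[]
  root=16; inorder splits into left=[12], right=[17, 18]
  root=18; inorder splits into left=[17], right=[]
  root=17; inorder splits into left=[], right=[]
  root=12; inorder splits into left=[], right=[]
  root=8; inorder splits into left=[], right=[]
Reconstructed level-order: [10, 8, 21, 16, 12, 18, 17]


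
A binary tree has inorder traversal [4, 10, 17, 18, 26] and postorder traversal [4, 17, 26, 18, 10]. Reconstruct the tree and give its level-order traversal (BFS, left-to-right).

Inorder:   [4, 10, 17, 18, 26]
Postorder: [4, 17, 26, 18, 10]
Algorithm: postorder visits root last, so walk postorder right-to-left;
each value is the root of the current inorder slice — split it at that
value, recurse on the right subtree first, then the left.
Recursive splits:
  root=10; inorder splits into left=[4], right=[17, 18, 26]
  root=18; inorder splits into left=[17], right=[26]
  root=26; inorder splits into left=[], right=[]
  root=17; inorder splits into left=[], right=[]
  root=4; inorder splits into left=[], right=[]
Reconstructed level-order: [10, 4, 18, 17, 26]


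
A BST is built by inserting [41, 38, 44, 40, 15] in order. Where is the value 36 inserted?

Starting tree (level order): [41, 38, 44, 15, 40]
Insertion path: 41 -> 38 -> 15
Result: insert 36 as right child of 15
Final tree (level order): [41, 38, 44, 15, 40, None, None, None, 36]


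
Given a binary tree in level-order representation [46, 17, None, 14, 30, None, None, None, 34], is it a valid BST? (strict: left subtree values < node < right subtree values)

Level-order array: [46, 17, None, 14, 30, None, None, None, 34]
Validate using subtree bounds (lo, hi): at each node, require lo < value < hi,
then recurse left with hi=value and right with lo=value.
Preorder trace (stopping at first violation):
  at node 46 with bounds (-inf, +inf): OK
  at node 17 with bounds (-inf, 46): OK
  at node 14 with bounds (-inf, 17): OK
  at node 30 with bounds (17, 46): OK
  at node 34 with bounds (30, 46): OK
No violation found at any node.
Result: Valid BST


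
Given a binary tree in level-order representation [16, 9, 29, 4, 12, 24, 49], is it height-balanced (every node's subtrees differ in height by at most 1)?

Tree (level-order array): [16, 9, 29, 4, 12, 24, 49]
Definition: a tree is height-balanced if, at every node, |h(left) - h(right)| <= 1 (empty subtree has height -1).
Bottom-up per-node check:
  node 4: h_left=-1, h_right=-1, diff=0 [OK], height=0
  node 12: h_left=-1, h_right=-1, diff=0 [OK], height=0
  node 9: h_left=0, h_right=0, diff=0 [OK], height=1
  node 24: h_left=-1, h_right=-1, diff=0 [OK], height=0
  node 49: h_left=-1, h_right=-1, diff=0 [OK], height=0
  node 29: h_left=0, h_right=0, diff=0 [OK], height=1
  node 16: h_left=1, h_right=1, diff=0 [OK], height=2
All nodes satisfy the balance condition.
Result: Balanced


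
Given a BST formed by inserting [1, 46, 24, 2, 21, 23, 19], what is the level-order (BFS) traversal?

Tree insertion order: [1, 46, 24, 2, 21, 23, 19]
Tree (level-order array): [1, None, 46, 24, None, 2, None, None, 21, 19, 23]
BFS from the root, enqueuing left then right child of each popped node:
  queue [1] -> pop 1, enqueue [46], visited so far: [1]
  queue [46] -> pop 46, enqueue [24], visited so far: [1, 46]
  queue [24] -> pop 24, enqueue [2], visited so far: [1, 46, 24]
  queue [2] -> pop 2, enqueue [21], visited so far: [1, 46, 24, 2]
  queue [21] -> pop 21, enqueue [19, 23], visited so far: [1, 46, 24, 2, 21]
  queue [19, 23] -> pop 19, enqueue [none], visited so far: [1, 46, 24, 2, 21, 19]
  queue [23] -> pop 23, enqueue [none], visited so far: [1, 46, 24, 2, 21, 19, 23]
Result: [1, 46, 24, 2, 21, 19, 23]


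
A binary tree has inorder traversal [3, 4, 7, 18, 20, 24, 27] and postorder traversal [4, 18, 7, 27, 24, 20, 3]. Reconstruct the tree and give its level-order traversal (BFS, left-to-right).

Inorder:   [3, 4, 7, 18, 20, 24, 27]
Postorder: [4, 18, 7, 27, 24, 20, 3]
Algorithm: postorder visits root last, so walk postorder right-to-left;
each value is the root of the current inorder slice — split it at that
value, recurse on the right subtree first, then the left.
Recursive splits:
  root=3; inorder splits into left=[], right=[4, 7, 18, 20, 24, 27]
  root=20; inorder splits into left=[4, 7, 18], right=[24, 27]
  root=24; inorder splits into left=[], right=[27]
  root=27; inorder splits into left=[], right=[]
  root=7; inorder splits into left=[4], right=[18]
  root=18; inorder splits into left=[], right=[]
  root=4; inorder splits into left=[], right=[]
Reconstructed level-order: [3, 20, 7, 24, 4, 18, 27]


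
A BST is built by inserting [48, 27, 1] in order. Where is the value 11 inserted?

Starting tree (level order): [48, 27, None, 1]
Insertion path: 48 -> 27 -> 1
Result: insert 11 as right child of 1
Final tree (level order): [48, 27, None, 1, None, None, 11]


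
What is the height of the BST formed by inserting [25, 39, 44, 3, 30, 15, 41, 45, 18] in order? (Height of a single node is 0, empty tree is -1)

Insertion order: [25, 39, 44, 3, 30, 15, 41, 45, 18]
Tree (level-order array): [25, 3, 39, None, 15, 30, 44, None, 18, None, None, 41, 45]
Compute height bottom-up (empty subtree = -1):
  height(18) = 1 + max(-1, -1) = 0
  height(15) = 1 + max(-1, 0) = 1
  height(3) = 1 + max(-1, 1) = 2
  height(30) = 1 + max(-1, -1) = 0
  height(41) = 1 + max(-1, -1) = 0
  height(45) = 1 + max(-1, -1) = 0
  height(44) = 1 + max(0, 0) = 1
  height(39) = 1 + max(0, 1) = 2
  height(25) = 1 + max(2, 2) = 3
Height = 3


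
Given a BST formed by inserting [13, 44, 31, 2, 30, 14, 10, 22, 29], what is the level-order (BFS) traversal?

Tree insertion order: [13, 44, 31, 2, 30, 14, 10, 22, 29]
Tree (level-order array): [13, 2, 44, None, 10, 31, None, None, None, 30, None, 14, None, None, 22, None, 29]
BFS from the root, enqueuing left then right child of each popped node:
  queue [13] -> pop 13, enqueue [2, 44], visited so far: [13]
  queue [2, 44] -> pop 2, enqueue [10], visited so far: [13, 2]
  queue [44, 10] -> pop 44, enqueue [31], visited so far: [13, 2, 44]
  queue [10, 31] -> pop 10, enqueue [none], visited so far: [13, 2, 44, 10]
  queue [31] -> pop 31, enqueue [30], visited so far: [13, 2, 44, 10, 31]
  queue [30] -> pop 30, enqueue [14], visited so far: [13, 2, 44, 10, 31, 30]
  queue [14] -> pop 14, enqueue [22], visited so far: [13, 2, 44, 10, 31, 30, 14]
  queue [22] -> pop 22, enqueue [29], visited so far: [13, 2, 44, 10, 31, 30, 14, 22]
  queue [29] -> pop 29, enqueue [none], visited so far: [13, 2, 44, 10, 31, 30, 14, 22, 29]
Result: [13, 2, 44, 10, 31, 30, 14, 22, 29]


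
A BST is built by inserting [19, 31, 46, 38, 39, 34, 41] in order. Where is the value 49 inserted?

Starting tree (level order): [19, None, 31, None, 46, 38, None, 34, 39, None, None, None, 41]
Insertion path: 19 -> 31 -> 46
Result: insert 49 as right child of 46
Final tree (level order): [19, None, 31, None, 46, 38, 49, 34, 39, None, None, None, None, None, 41]


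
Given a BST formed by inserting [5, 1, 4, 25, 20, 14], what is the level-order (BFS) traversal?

Tree insertion order: [5, 1, 4, 25, 20, 14]
Tree (level-order array): [5, 1, 25, None, 4, 20, None, None, None, 14]
BFS from the root, enqueuing left then right child of each popped node:
  queue [5] -> pop 5, enqueue [1, 25], visited so far: [5]
  queue [1, 25] -> pop 1, enqueue [4], visited so far: [5, 1]
  queue [25, 4] -> pop 25, enqueue [20], visited so far: [5, 1, 25]
  queue [4, 20] -> pop 4, enqueue [none], visited so far: [5, 1, 25, 4]
  queue [20] -> pop 20, enqueue [14], visited so far: [5, 1, 25, 4, 20]
  queue [14] -> pop 14, enqueue [none], visited so far: [5, 1, 25, 4, 20, 14]
Result: [5, 1, 25, 4, 20, 14]


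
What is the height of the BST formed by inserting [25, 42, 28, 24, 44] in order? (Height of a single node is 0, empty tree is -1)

Insertion order: [25, 42, 28, 24, 44]
Tree (level-order array): [25, 24, 42, None, None, 28, 44]
Compute height bottom-up (empty subtree = -1):
  height(24) = 1 + max(-1, -1) = 0
  height(28) = 1 + max(-1, -1) = 0
  height(44) = 1 + max(-1, -1) = 0
  height(42) = 1 + max(0, 0) = 1
  height(25) = 1 + max(0, 1) = 2
Height = 2


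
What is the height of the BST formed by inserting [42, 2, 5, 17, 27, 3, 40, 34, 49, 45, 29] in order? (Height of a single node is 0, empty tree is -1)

Insertion order: [42, 2, 5, 17, 27, 3, 40, 34, 49, 45, 29]
Tree (level-order array): [42, 2, 49, None, 5, 45, None, 3, 17, None, None, None, None, None, 27, None, 40, 34, None, 29]
Compute height bottom-up (empty subtree = -1):
  height(3) = 1 + max(-1, -1) = 0
  height(29) = 1 + max(-1, -1) = 0
  height(34) = 1 + max(0, -1) = 1
  height(40) = 1 + max(1, -1) = 2
  height(27) = 1 + max(-1, 2) = 3
  height(17) = 1 + max(-1, 3) = 4
  height(5) = 1 + max(0, 4) = 5
  height(2) = 1 + max(-1, 5) = 6
  height(45) = 1 + max(-1, -1) = 0
  height(49) = 1 + max(0, -1) = 1
  height(42) = 1 + max(6, 1) = 7
Height = 7


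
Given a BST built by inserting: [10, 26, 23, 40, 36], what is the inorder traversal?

Tree insertion order: [10, 26, 23, 40, 36]
Tree (level-order array): [10, None, 26, 23, 40, None, None, 36]
Inorder traversal: [10, 23, 26, 36, 40]


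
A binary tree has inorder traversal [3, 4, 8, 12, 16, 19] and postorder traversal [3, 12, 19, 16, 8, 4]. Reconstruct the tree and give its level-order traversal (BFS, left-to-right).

Inorder:   [3, 4, 8, 12, 16, 19]
Postorder: [3, 12, 19, 16, 8, 4]
Algorithm: postorder visits root last, so walk postorder right-to-left;
each value is the root of the current inorder slice — split it at that
value, recurse on the right subtree first, then the left.
Recursive splits:
  root=4; inorder splits into left=[3], right=[8, 12, 16, 19]
  root=8; inorder splits into left=[], right=[12, 16, 19]
  root=16; inorder splits into left=[12], right=[19]
  root=19; inorder splits into left=[], right=[]
  root=12; inorder splits into left=[], right=[]
  root=3; inorder splits into left=[], right=[]
Reconstructed level-order: [4, 3, 8, 16, 12, 19]


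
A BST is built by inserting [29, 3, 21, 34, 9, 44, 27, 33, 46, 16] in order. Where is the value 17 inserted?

Starting tree (level order): [29, 3, 34, None, 21, 33, 44, 9, 27, None, None, None, 46, None, 16]
Insertion path: 29 -> 3 -> 21 -> 9 -> 16
Result: insert 17 as right child of 16
Final tree (level order): [29, 3, 34, None, 21, 33, 44, 9, 27, None, None, None, 46, None, 16, None, None, None, None, None, 17]


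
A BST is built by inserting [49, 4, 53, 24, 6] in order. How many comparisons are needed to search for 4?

Search path for 4: 49 -> 4
Found: True
Comparisons: 2


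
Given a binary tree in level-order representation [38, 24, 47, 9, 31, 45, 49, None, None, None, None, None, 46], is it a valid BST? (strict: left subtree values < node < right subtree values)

Level-order array: [38, 24, 47, 9, 31, 45, 49, None, None, None, None, None, 46]
Validate using subtree bounds (lo, hi): at each node, require lo < value < hi,
then recurse left with hi=value and right with lo=value.
Preorder trace (stopping at first violation):
  at node 38 with bounds (-inf, +inf): OK
  at node 24 with bounds (-inf, 38): OK
  at node 9 with bounds (-inf, 24): OK
  at node 31 with bounds (24, 38): OK
  at node 47 with bounds (38, +inf): OK
  at node 45 with bounds (38, 47): OK
  at node 46 with bounds (45, 47): OK
  at node 49 with bounds (47, +inf): OK
No violation found at any node.
Result: Valid BST


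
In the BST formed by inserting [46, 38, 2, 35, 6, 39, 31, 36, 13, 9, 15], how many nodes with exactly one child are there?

Tree built from: [46, 38, 2, 35, 6, 39, 31, 36, 13, 9, 15]
Tree (level-order array): [46, 38, None, 2, 39, None, 35, None, None, 6, 36, None, 31, None, None, 13, None, 9, 15]
Rule: These are nodes with exactly 1 non-null child.
Per-node child counts:
  node 46: 1 child(ren)
  node 38: 2 child(ren)
  node 2: 1 child(ren)
  node 35: 2 child(ren)
  node 6: 1 child(ren)
  node 31: 1 child(ren)
  node 13: 2 child(ren)
  node 9: 0 child(ren)
  node 15: 0 child(ren)
  node 36: 0 child(ren)
  node 39: 0 child(ren)
Matching nodes: [46, 2, 6, 31]
Count of nodes with exactly one child: 4


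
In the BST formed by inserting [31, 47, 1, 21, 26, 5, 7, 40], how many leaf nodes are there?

Tree built from: [31, 47, 1, 21, 26, 5, 7, 40]
Tree (level-order array): [31, 1, 47, None, 21, 40, None, 5, 26, None, None, None, 7]
Rule: A leaf has 0 children.
Per-node child counts:
  node 31: 2 child(ren)
  node 1: 1 child(ren)
  node 21: 2 child(ren)
  node 5: 1 child(ren)
  node 7: 0 child(ren)
  node 26: 0 child(ren)
  node 47: 1 child(ren)
  node 40: 0 child(ren)
Matching nodes: [7, 26, 40]
Count of leaf nodes: 3


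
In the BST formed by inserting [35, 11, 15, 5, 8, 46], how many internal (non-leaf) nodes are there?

Tree built from: [35, 11, 15, 5, 8, 46]
Tree (level-order array): [35, 11, 46, 5, 15, None, None, None, 8]
Rule: An internal node has at least one child.
Per-node child counts:
  node 35: 2 child(ren)
  node 11: 2 child(ren)
  node 5: 1 child(ren)
  node 8: 0 child(ren)
  node 15: 0 child(ren)
  node 46: 0 child(ren)
Matching nodes: [35, 11, 5]
Count of internal (non-leaf) nodes: 3


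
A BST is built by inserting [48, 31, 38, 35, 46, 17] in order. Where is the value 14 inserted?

Starting tree (level order): [48, 31, None, 17, 38, None, None, 35, 46]
Insertion path: 48 -> 31 -> 17
Result: insert 14 as left child of 17
Final tree (level order): [48, 31, None, 17, 38, 14, None, 35, 46]


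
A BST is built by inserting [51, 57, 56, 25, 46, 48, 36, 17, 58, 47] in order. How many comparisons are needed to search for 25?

Search path for 25: 51 -> 25
Found: True
Comparisons: 2


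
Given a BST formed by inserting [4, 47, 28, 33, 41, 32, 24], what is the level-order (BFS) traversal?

Tree insertion order: [4, 47, 28, 33, 41, 32, 24]
Tree (level-order array): [4, None, 47, 28, None, 24, 33, None, None, 32, 41]
BFS from the root, enqueuing left then right child of each popped node:
  queue [4] -> pop 4, enqueue [47], visited so far: [4]
  queue [47] -> pop 47, enqueue [28], visited so far: [4, 47]
  queue [28] -> pop 28, enqueue [24, 33], visited so far: [4, 47, 28]
  queue [24, 33] -> pop 24, enqueue [none], visited so far: [4, 47, 28, 24]
  queue [33] -> pop 33, enqueue [32, 41], visited so far: [4, 47, 28, 24, 33]
  queue [32, 41] -> pop 32, enqueue [none], visited so far: [4, 47, 28, 24, 33, 32]
  queue [41] -> pop 41, enqueue [none], visited so far: [4, 47, 28, 24, 33, 32, 41]
Result: [4, 47, 28, 24, 33, 32, 41]


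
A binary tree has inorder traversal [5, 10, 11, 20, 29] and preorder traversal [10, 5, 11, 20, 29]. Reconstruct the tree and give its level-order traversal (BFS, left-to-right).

Inorder:  [5, 10, 11, 20, 29]
Preorder: [10, 5, 11, 20, 29]
Algorithm: preorder visits root first, so consume preorder in order;
for each root, split the current inorder slice at that value into
left-subtree inorder and right-subtree inorder, then recurse.
Recursive splits:
  root=10; inorder splits into left=[5], right=[11, 20, 29]
  root=5; inorder splits into left=[], right=[]
  root=11; inorder splits into left=[], right=[20, 29]
  root=20; inorder splits into left=[], right=[29]
  root=29; inorder splits into left=[], right=[]
Reconstructed level-order: [10, 5, 11, 20, 29]


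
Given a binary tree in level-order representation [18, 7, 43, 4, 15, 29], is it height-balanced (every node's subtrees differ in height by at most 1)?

Tree (level-order array): [18, 7, 43, 4, 15, 29]
Definition: a tree is height-balanced if, at every node, |h(left) - h(right)| <= 1 (empty subtree has height -1).
Bottom-up per-node check:
  node 4: h_left=-1, h_right=-1, diff=0 [OK], height=0
  node 15: h_left=-1, h_right=-1, diff=0 [OK], height=0
  node 7: h_left=0, h_right=0, diff=0 [OK], height=1
  node 29: h_left=-1, h_right=-1, diff=0 [OK], height=0
  node 43: h_left=0, h_right=-1, diff=1 [OK], height=1
  node 18: h_left=1, h_right=1, diff=0 [OK], height=2
All nodes satisfy the balance condition.
Result: Balanced


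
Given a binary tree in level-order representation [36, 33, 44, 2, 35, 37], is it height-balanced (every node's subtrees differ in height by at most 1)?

Tree (level-order array): [36, 33, 44, 2, 35, 37]
Definition: a tree is height-balanced if, at every node, |h(left) - h(right)| <= 1 (empty subtree has height -1).
Bottom-up per-node check:
  node 2: h_left=-1, h_right=-1, diff=0 [OK], height=0
  node 35: h_left=-1, h_right=-1, diff=0 [OK], height=0
  node 33: h_left=0, h_right=0, diff=0 [OK], height=1
  node 37: h_left=-1, h_right=-1, diff=0 [OK], height=0
  node 44: h_left=0, h_right=-1, diff=1 [OK], height=1
  node 36: h_left=1, h_right=1, diff=0 [OK], height=2
All nodes satisfy the balance condition.
Result: Balanced


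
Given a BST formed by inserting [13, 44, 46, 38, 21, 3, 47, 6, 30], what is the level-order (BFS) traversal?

Tree insertion order: [13, 44, 46, 38, 21, 3, 47, 6, 30]
Tree (level-order array): [13, 3, 44, None, 6, 38, 46, None, None, 21, None, None, 47, None, 30]
BFS from the root, enqueuing left then right child of each popped node:
  queue [13] -> pop 13, enqueue [3, 44], visited so far: [13]
  queue [3, 44] -> pop 3, enqueue [6], visited so far: [13, 3]
  queue [44, 6] -> pop 44, enqueue [38, 46], visited so far: [13, 3, 44]
  queue [6, 38, 46] -> pop 6, enqueue [none], visited so far: [13, 3, 44, 6]
  queue [38, 46] -> pop 38, enqueue [21], visited so far: [13, 3, 44, 6, 38]
  queue [46, 21] -> pop 46, enqueue [47], visited so far: [13, 3, 44, 6, 38, 46]
  queue [21, 47] -> pop 21, enqueue [30], visited so far: [13, 3, 44, 6, 38, 46, 21]
  queue [47, 30] -> pop 47, enqueue [none], visited so far: [13, 3, 44, 6, 38, 46, 21, 47]
  queue [30] -> pop 30, enqueue [none], visited so far: [13, 3, 44, 6, 38, 46, 21, 47, 30]
Result: [13, 3, 44, 6, 38, 46, 21, 47, 30]


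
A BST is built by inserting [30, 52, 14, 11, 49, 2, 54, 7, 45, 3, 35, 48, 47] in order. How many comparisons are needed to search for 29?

Search path for 29: 30 -> 14
Found: False
Comparisons: 2


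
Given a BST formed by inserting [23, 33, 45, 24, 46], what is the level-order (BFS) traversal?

Tree insertion order: [23, 33, 45, 24, 46]
Tree (level-order array): [23, None, 33, 24, 45, None, None, None, 46]
BFS from the root, enqueuing left then right child of each popped node:
  queue [23] -> pop 23, enqueue [33], visited so far: [23]
  queue [33] -> pop 33, enqueue [24, 45], visited so far: [23, 33]
  queue [24, 45] -> pop 24, enqueue [none], visited so far: [23, 33, 24]
  queue [45] -> pop 45, enqueue [46], visited so far: [23, 33, 24, 45]
  queue [46] -> pop 46, enqueue [none], visited so far: [23, 33, 24, 45, 46]
Result: [23, 33, 24, 45, 46]


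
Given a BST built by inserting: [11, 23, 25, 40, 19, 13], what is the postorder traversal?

Tree insertion order: [11, 23, 25, 40, 19, 13]
Tree (level-order array): [11, None, 23, 19, 25, 13, None, None, 40]
Postorder traversal: [13, 19, 40, 25, 23, 11]


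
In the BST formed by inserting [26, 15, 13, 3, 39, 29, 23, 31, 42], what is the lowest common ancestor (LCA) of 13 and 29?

Tree insertion order: [26, 15, 13, 3, 39, 29, 23, 31, 42]
Tree (level-order array): [26, 15, 39, 13, 23, 29, 42, 3, None, None, None, None, 31]
In a BST, the LCA of p=13, q=29 is the first node v on the
root-to-leaf path with p <= v <= q (go left if both < v, right if both > v).
Walk from root:
  at 26: 13 <= 26 <= 29, this is the LCA
LCA = 26


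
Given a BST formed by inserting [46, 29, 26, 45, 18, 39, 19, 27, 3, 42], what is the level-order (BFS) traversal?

Tree insertion order: [46, 29, 26, 45, 18, 39, 19, 27, 3, 42]
Tree (level-order array): [46, 29, None, 26, 45, 18, 27, 39, None, 3, 19, None, None, None, 42]
BFS from the root, enqueuing left then right child of each popped node:
  queue [46] -> pop 46, enqueue [29], visited so far: [46]
  queue [29] -> pop 29, enqueue [26, 45], visited so far: [46, 29]
  queue [26, 45] -> pop 26, enqueue [18, 27], visited so far: [46, 29, 26]
  queue [45, 18, 27] -> pop 45, enqueue [39], visited so far: [46, 29, 26, 45]
  queue [18, 27, 39] -> pop 18, enqueue [3, 19], visited so far: [46, 29, 26, 45, 18]
  queue [27, 39, 3, 19] -> pop 27, enqueue [none], visited so far: [46, 29, 26, 45, 18, 27]
  queue [39, 3, 19] -> pop 39, enqueue [42], visited so far: [46, 29, 26, 45, 18, 27, 39]
  queue [3, 19, 42] -> pop 3, enqueue [none], visited so far: [46, 29, 26, 45, 18, 27, 39, 3]
  queue [19, 42] -> pop 19, enqueue [none], visited so far: [46, 29, 26, 45, 18, 27, 39, 3, 19]
  queue [42] -> pop 42, enqueue [none], visited so far: [46, 29, 26, 45, 18, 27, 39, 3, 19, 42]
Result: [46, 29, 26, 45, 18, 27, 39, 3, 19, 42]


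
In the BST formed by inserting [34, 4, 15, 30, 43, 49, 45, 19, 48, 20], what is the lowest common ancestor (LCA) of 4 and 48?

Tree insertion order: [34, 4, 15, 30, 43, 49, 45, 19, 48, 20]
Tree (level-order array): [34, 4, 43, None, 15, None, 49, None, 30, 45, None, 19, None, None, 48, None, 20]
In a BST, the LCA of p=4, q=48 is the first node v on the
root-to-leaf path with p <= v <= q (go left if both < v, right if both > v).
Walk from root:
  at 34: 4 <= 34 <= 48, this is the LCA
LCA = 34


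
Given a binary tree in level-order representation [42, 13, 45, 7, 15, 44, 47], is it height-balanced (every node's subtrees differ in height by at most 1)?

Tree (level-order array): [42, 13, 45, 7, 15, 44, 47]
Definition: a tree is height-balanced if, at every node, |h(left) - h(right)| <= 1 (empty subtree has height -1).
Bottom-up per-node check:
  node 7: h_left=-1, h_right=-1, diff=0 [OK], height=0
  node 15: h_left=-1, h_right=-1, diff=0 [OK], height=0
  node 13: h_left=0, h_right=0, diff=0 [OK], height=1
  node 44: h_left=-1, h_right=-1, diff=0 [OK], height=0
  node 47: h_left=-1, h_right=-1, diff=0 [OK], height=0
  node 45: h_left=0, h_right=0, diff=0 [OK], height=1
  node 42: h_left=1, h_right=1, diff=0 [OK], height=2
All nodes satisfy the balance condition.
Result: Balanced


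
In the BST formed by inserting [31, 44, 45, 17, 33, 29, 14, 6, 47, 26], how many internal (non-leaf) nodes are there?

Tree built from: [31, 44, 45, 17, 33, 29, 14, 6, 47, 26]
Tree (level-order array): [31, 17, 44, 14, 29, 33, 45, 6, None, 26, None, None, None, None, 47]
Rule: An internal node has at least one child.
Per-node child counts:
  node 31: 2 child(ren)
  node 17: 2 child(ren)
  node 14: 1 child(ren)
  node 6: 0 child(ren)
  node 29: 1 child(ren)
  node 26: 0 child(ren)
  node 44: 2 child(ren)
  node 33: 0 child(ren)
  node 45: 1 child(ren)
  node 47: 0 child(ren)
Matching nodes: [31, 17, 14, 29, 44, 45]
Count of internal (non-leaf) nodes: 6


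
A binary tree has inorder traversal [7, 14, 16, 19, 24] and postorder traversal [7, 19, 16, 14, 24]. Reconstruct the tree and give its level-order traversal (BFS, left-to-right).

Inorder:   [7, 14, 16, 19, 24]
Postorder: [7, 19, 16, 14, 24]
Algorithm: postorder visits root last, so walk postorder right-to-left;
each value is the root of the current inorder slice — split it at that
value, recurse on the right subtree first, then the left.
Recursive splits:
  root=24; inorder splits into left=[7, 14, 16, 19], right=[]
  root=14; inorder splits into left=[7], right=[16, 19]
  root=16; inorder splits into left=[], right=[19]
  root=19; inorder splits into left=[], right=[]
  root=7; inorder splits into left=[], right=[]
Reconstructed level-order: [24, 14, 7, 16, 19]


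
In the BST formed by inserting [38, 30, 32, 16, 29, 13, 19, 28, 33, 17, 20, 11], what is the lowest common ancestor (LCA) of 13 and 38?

Tree insertion order: [38, 30, 32, 16, 29, 13, 19, 28, 33, 17, 20, 11]
Tree (level-order array): [38, 30, None, 16, 32, 13, 29, None, 33, 11, None, 19, None, None, None, None, None, 17, 28, None, None, 20]
In a BST, the LCA of p=13, q=38 is the first node v on the
root-to-leaf path with p <= v <= q (go left if both < v, right if both > v).
Walk from root:
  at 38: 13 <= 38 <= 38, this is the LCA
LCA = 38


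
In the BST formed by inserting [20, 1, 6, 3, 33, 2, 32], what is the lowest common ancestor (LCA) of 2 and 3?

Tree insertion order: [20, 1, 6, 3, 33, 2, 32]
Tree (level-order array): [20, 1, 33, None, 6, 32, None, 3, None, None, None, 2]
In a BST, the LCA of p=2, q=3 is the first node v on the
root-to-leaf path with p <= v <= q (go left if both < v, right if both > v).
Walk from root:
  at 20: both 2 and 3 < 20, go left
  at 1: both 2 and 3 > 1, go right
  at 6: both 2 and 3 < 6, go left
  at 3: 2 <= 3 <= 3, this is the LCA
LCA = 3


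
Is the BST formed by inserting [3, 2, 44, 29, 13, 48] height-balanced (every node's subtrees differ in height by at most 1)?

Tree (level-order array): [3, 2, 44, None, None, 29, 48, 13]
Definition: a tree is height-balanced if, at every node, |h(left) - h(right)| <= 1 (empty subtree has height -1).
Bottom-up per-node check:
  node 2: h_left=-1, h_right=-1, diff=0 [OK], height=0
  node 13: h_left=-1, h_right=-1, diff=0 [OK], height=0
  node 29: h_left=0, h_right=-1, diff=1 [OK], height=1
  node 48: h_left=-1, h_right=-1, diff=0 [OK], height=0
  node 44: h_left=1, h_right=0, diff=1 [OK], height=2
  node 3: h_left=0, h_right=2, diff=2 [FAIL (|0-2|=2 > 1)], height=3
Node 3 violates the condition: |0 - 2| = 2 > 1.
Result: Not balanced


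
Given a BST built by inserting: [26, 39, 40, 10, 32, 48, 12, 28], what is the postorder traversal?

Tree insertion order: [26, 39, 40, 10, 32, 48, 12, 28]
Tree (level-order array): [26, 10, 39, None, 12, 32, 40, None, None, 28, None, None, 48]
Postorder traversal: [12, 10, 28, 32, 48, 40, 39, 26]


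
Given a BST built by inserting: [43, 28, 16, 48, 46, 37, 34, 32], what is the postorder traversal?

Tree insertion order: [43, 28, 16, 48, 46, 37, 34, 32]
Tree (level-order array): [43, 28, 48, 16, 37, 46, None, None, None, 34, None, None, None, 32]
Postorder traversal: [16, 32, 34, 37, 28, 46, 48, 43]


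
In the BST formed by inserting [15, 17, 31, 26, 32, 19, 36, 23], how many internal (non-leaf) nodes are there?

Tree built from: [15, 17, 31, 26, 32, 19, 36, 23]
Tree (level-order array): [15, None, 17, None, 31, 26, 32, 19, None, None, 36, None, 23]
Rule: An internal node has at least one child.
Per-node child counts:
  node 15: 1 child(ren)
  node 17: 1 child(ren)
  node 31: 2 child(ren)
  node 26: 1 child(ren)
  node 19: 1 child(ren)
  node 23: 0 child(ren)
  node 32: 1 child(ren)
  node 36: 0 child(ren)
Matching nodes: [15, 17, 31, 26, 19, 32]
Count of internal (non-leaf) nodes: 6


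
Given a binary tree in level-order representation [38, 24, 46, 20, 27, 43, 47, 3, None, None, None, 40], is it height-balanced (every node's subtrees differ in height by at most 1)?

Tree (level-order array): [38, 24, 46, 20, 27, 43, 47, 3, None, None, None, 40]
Definition: a tree is height-balanced if, at every node, |h(left) - h(right)| <= 1 (empty subtree has height -1).
Bottom-up per-node check:
  node 3: h_left=-1, h_right=-1, diff=0 [OK], height=0
  node 20: h_left=0, h_right=-1, diff=1 [OK], height=1
  node 27: h_left=-1, h_right=-1, diff=0 [OK], height=0
  node 24: h_left=1, h_right=0, diff=1 [OK], height=2
  node 40: h_left=-1, h_right=-1, diff=0 [OK], height=0
  node 43: h_left=0, h_right=-1, diff=1 [OK], height=1
  node 47: h_left=-1, h_right=-1, diff=0 [OK], height=0
  node 46: h_left=1, h_right=0, diff=1 [OK], height=2
  node 38: h_left=2, h_right=2, diff=0 [OK], height=3
All nodes satisfy the balance condition.
Result: Balanced


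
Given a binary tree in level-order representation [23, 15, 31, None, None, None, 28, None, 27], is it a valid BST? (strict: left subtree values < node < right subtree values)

Level-order array: [23, 15, 31, None, None, None, 28, None, 27]
Validate using subtree bounds (lo, hi): at each node, require lo < value < hi,
then recurse left with hi=value and right with lo=value.
Preorder trace (stopping at first violation):
  at node 23 with bounds (-inf, +inf): OK
  at node 15 with bounds (-inf, 23): OK
  at node 31 with bounds (23, +inf): OK
  at node 28 with bounds (31, +inf): VIOLATION
Node 28 violates its bound: not (31 < 28 < +inf).
Result: Not a valid BST


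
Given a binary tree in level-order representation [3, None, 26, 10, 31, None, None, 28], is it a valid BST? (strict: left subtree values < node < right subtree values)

Level-order array: [3, None, 26, 10, 31, None, None, 28]
Validate using subtree bounds (lo, hi): at each node, require lo < value < hi,
then recurse left with hi=value and right with lo=value.
Preorder trace (stopping at first violation):
  at node 3 with bounds (-inf, +inf): OK
  at node 26 with bounds (3, +inf): OK
  at node 10 with bounds (3, 26): OK
  at node 31 with bounds (26, +inf): OK
  at node 28 with bounds (26, 31): OK
No violation found at any node.
Result: Valid BST


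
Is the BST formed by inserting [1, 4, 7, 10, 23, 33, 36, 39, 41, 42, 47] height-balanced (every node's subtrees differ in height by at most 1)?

Tree (level-order array): [1, None, 4, None, 7, None, 10, None, 23, None, 33, None, 36, None, 39, None, 41, None, 42, None, 47]
Definition: a tree is height-balanced if, at every node, |h(left) - h(right)| <= 1 (empty subtree has height -1).
Bottom-up per-node check:
  node 47: h_left=-1, h_right=-1, diff=0 [OK], height=0
  node 42: h_left=-1, h_right=0, diff=1 [OK], height=1
  node 41: h_left=-1, h_right=1, diff=2 [FAIL (|-1-1|=2 > 1)], height=2
  node 39: h_left=-1, h_right=2, diff=3 [FAIL (|-1-2|=3 > 1)], height=3
  node 36: h_left=-1, h_right=3, diff=4 [FAIL (|-1-3|=4 > 1)], height=4
  node 33: h_left=-1, h_right=4, diff=5 [FAIL (|-1-4|=5 > 1)], height=5
  node 23: h_left=-1, h_right=5, diff=6 [FAIL (|-1-5|=6 > 1)], height=6
  node 10: h_left=-1, h_right=6, diff=7 [FAIL (|-1-6|=7 > 1)], height=7
  node 7: h_left=-1, h_right=7, diff=8 [FAIL (|-1-7|=8 > 1)], height=8
  node 4: h_left=-1, h_right=8, diff=9 [FAIL (|-1-8|=9 > 1)], height=9
  node 1: h_left=-1, h_right=9, diff=10 [FAIL (|-1-9|=10 > 1)], height=10
Node 41 violates the condition: |-1 - 1| = 2 > 1.
Result: Not balanced


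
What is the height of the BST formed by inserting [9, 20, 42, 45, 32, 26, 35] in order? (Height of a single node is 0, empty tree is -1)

Insertion order: [9, 20, 42, 45, 32, 26, 35]
Tree (level-order array): [9, None, 20, None, 42, 32, 45, 26, 35]
Compute height bottom-up (empty subtree = -1):
  height(26) = 1 + max(-1, -1) = 0
  height(35) = 1 + max(-1, -1) = 0
  height(32) = 1 + max(0, 0) = 1
  height(45) = 1 + max(-1, -1) = 0
  height(42) = 1 + max(1, 0) = 2
  height(20) = 1 + max(-1, 2) = 3
  height(9) = 1 + max(-1, 3) = 4
Height = 4


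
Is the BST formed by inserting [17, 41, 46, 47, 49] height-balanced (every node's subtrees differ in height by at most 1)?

Tree (level-order array): [17, None, 41, None, 46, None, 47, None, 49]
Definition: a tree is height-balanced if, at every node, |h(left) - h(right)| <= 1 (empty subtree has height -1).
Bottom-up per-node check:
  node 49: h_left=-1, h_right=-1, diff=0 [OK], height=0
  node 47: h_left=-1, h_right=0, diff=1 [OK], height=1
  node 46: h_left=-1, h_right=1, diff=2 [FAIL (|-1-1|=2 > 1)], height=2
  node 41: h_left=-1, h_right=2, diff=3 [FAIL (|-1-2|=3 > 1)], height=3
  node 17: h_left=-1, h_right=3, diff=4 [FAIL (|-1-3|=4 > 1)], height=4
Node 46 violates the condition: |-1 - 1| = 2 > 1.
Result: Not balanced


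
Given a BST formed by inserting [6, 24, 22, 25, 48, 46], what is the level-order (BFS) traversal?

Tree insertion order: [6, 24, 22, 25, 48, 46]
Tree (level-order array): [6, None, 24, 22, 25, None, None, None, 48, 46]
BFS from the root, enqueuing left then right child of each popped node:
  queue [6] -> pop 6, enqueue [24], visited so far: [6]
  queue [24] -> pop 24, enqueue [22, 25], visited so far: [6, 24]
  queue [22, 25] -> pop 22, enqueue [none], visited so far: [6, 24, 22]
  queue [25] -> pop 25, enqueue [48], visited so far: [6, 24, 22, 25]
  queue [48] -> pop 48, enqueue [46], visited so far: [6, 24, 22, 25, 48]
  queue [46] -> pop 46, enqueue [none], visited so far: [6, 24, 22, 25, 48, 46]
Result: [6, 24, 22, 25, 48, 46]


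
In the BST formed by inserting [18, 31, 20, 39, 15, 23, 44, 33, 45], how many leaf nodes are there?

Tree built from: [18, 31, 20, 39, 15, 23, 44, 33, 45]
Tree (level-order array): [18, 15, 31, None, None, 20, 39, None, 23, 33, 44, None, None, None, None, None, 45]
Rule: A leaf has 0 children.
Per-node child counts:
  node 18: 2 child(ren)
  node 15: 0 child(ren)
  node 31: 2 child(ren)
  node 20: 1 child(ren)
  node 23: 0 child(ren)
  node 39: 2 child(ren)
  node 33: 0 child(ren)
  node 44: 1 child(ren)
  node 45: 0 child(ren)
Matching nodes: [15, 23, 33, 45]
Count of leaf nodes: 4
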